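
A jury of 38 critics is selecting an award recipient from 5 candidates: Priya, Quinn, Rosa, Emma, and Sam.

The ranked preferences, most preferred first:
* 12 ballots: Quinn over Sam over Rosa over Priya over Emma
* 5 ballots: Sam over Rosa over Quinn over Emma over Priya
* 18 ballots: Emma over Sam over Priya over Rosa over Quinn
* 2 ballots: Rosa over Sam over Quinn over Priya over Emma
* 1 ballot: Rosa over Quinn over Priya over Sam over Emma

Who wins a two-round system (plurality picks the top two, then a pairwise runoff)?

Round 1 first-place votes: Priya 0, Quinn 12, Rosa 3, Emma 18, Sam 5. Emma and Quinn advance.
Runoff: Emma is ranked above Quinn on 18 ballots, Quinn above Emma on 20.

Quinn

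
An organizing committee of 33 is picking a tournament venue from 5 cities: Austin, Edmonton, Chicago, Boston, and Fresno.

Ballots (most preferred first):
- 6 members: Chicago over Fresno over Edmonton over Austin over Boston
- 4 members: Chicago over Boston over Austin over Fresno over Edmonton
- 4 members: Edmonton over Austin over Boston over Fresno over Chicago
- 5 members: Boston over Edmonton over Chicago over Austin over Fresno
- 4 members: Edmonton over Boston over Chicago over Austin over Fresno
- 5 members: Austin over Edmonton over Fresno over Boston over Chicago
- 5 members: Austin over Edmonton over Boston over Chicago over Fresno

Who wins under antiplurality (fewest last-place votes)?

Austin

Last-place votes: Austin 0, Edmonton 4, Chicago 9, Boston 6, Fresno 14.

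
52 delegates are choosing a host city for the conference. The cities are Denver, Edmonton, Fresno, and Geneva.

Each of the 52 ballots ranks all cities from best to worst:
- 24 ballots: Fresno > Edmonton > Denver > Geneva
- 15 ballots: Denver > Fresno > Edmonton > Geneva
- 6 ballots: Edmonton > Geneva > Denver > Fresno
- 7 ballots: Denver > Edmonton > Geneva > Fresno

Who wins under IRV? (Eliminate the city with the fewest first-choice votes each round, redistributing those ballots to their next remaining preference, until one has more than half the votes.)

Denver

Round 1: Denver 22, Edmonton 6, Fresno 24, Geneva 0. Geneva eliminated.
Round 2: Denver 22, Edmonton 6, Fresno 24. Edmonton eliminated.
Round 3: Denver 28, Fresno 24. Denver has a majority (≥27).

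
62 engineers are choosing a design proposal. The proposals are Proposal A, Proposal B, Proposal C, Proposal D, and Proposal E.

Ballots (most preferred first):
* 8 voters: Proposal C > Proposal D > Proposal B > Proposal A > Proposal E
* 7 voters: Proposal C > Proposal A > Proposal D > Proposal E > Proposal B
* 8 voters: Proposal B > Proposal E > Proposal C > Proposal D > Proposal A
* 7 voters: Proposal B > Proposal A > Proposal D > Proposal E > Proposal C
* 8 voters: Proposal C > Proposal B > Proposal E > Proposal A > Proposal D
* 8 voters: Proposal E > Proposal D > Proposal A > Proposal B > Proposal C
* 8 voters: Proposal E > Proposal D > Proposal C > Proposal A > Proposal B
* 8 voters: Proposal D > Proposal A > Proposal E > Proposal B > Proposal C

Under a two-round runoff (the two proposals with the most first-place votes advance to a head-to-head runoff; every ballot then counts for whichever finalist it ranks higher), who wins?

Round 1 first-place votes: Proposal A 0, Proposal B 15, Proposal C 23, Proposal D 8, Proposal E 16. Proposal C and Proposal E advance.
Runoff: Proposal C is ranked above Proposal E on 23 ballots, Proposal E above Proposal C on 39.

Proposal E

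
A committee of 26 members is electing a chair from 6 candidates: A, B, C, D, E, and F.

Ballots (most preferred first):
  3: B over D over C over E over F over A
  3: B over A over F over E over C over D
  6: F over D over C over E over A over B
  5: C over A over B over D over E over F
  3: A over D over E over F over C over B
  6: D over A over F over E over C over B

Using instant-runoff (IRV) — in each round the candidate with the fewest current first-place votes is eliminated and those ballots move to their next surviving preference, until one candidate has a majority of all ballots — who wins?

D

Round 1: A 3, B 6, C 5, D 6, E 0, F 6. E eliminated.
Round 2: A 3, B 6, C 5, D 6, F 6. A eliminated.
Round 3: B 6, C 5, D 9, F 6. C eliminated.
Round 4: B 11, D 9, F 6. F eliminated.
Round 5: B 11, D 15. D has a majority (≥14).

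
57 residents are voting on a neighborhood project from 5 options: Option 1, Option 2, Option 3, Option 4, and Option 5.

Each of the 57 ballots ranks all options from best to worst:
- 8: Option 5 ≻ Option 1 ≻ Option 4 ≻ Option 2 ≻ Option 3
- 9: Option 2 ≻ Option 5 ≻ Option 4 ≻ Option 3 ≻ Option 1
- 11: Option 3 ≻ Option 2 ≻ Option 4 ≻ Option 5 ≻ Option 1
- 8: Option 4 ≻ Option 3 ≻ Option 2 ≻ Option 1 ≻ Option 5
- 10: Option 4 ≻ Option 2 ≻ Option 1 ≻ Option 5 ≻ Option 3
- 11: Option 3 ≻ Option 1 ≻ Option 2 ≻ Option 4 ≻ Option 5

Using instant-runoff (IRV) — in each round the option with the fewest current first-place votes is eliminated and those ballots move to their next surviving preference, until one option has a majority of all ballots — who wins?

Option 4

Round 1: Option 1 0, Option 2 9, Option 3 22, Option 4 18, Option 5 8. Option 1 eliminated.
Round 2: Option 2 9, Option 3 22, Option 4 18, Option 5 8. Option 5 eliminated.
Round 3: Option 2 9, Option 3 22, Option 4 26. Option 2 eliminated.
Round 4: Option 3 22, Option 4 35. Option 4 has a majority (≥29).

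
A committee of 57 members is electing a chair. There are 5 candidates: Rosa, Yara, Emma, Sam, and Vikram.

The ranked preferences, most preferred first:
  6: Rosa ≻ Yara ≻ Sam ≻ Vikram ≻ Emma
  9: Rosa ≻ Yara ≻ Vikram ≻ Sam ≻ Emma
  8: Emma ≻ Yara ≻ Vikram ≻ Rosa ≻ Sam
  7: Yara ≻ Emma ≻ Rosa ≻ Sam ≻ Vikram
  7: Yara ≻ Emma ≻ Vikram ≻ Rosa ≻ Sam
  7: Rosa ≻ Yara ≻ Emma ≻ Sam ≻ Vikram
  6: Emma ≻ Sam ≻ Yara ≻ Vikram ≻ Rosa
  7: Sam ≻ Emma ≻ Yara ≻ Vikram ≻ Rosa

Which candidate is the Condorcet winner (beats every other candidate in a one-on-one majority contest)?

Yara vs Rosa: 35–22
Yara vs Emma: 36–21
Yara vs Sam: 44–13
Yara vs Vikram: 57–0
Yara beats every other candidate.

Yara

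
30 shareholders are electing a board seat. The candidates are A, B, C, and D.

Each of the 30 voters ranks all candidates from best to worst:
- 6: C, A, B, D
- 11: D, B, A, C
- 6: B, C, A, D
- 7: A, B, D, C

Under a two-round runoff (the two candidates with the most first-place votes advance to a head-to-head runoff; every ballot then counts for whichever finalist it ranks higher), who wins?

Round 1 first-place votes: A 7, B 6, C 6, D 11. D and A advance.
Runoff: D is ranked above A on 11 ballots, A above D on 19.

A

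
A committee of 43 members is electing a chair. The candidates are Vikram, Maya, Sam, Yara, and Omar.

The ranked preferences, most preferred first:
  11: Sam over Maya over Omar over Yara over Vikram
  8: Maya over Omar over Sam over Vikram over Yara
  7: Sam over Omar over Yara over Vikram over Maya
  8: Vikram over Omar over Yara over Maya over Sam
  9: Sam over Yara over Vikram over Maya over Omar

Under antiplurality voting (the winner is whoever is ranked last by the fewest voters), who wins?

Last-place votes: Vikram 11, Maya 7, Sam 8, Yara 8, Omar 9.

Maya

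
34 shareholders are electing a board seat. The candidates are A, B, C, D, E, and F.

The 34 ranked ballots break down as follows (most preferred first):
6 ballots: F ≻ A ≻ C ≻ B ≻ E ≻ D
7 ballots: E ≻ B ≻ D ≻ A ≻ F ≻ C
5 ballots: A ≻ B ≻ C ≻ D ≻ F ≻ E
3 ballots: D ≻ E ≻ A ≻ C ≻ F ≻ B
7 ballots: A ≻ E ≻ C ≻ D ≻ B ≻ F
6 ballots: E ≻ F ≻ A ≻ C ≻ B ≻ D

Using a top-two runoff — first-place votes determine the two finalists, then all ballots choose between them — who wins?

A

Round 1 first-place votes: A 12, B 0, C 0, D 3, E 13, F 6. E and A advance.
Runoff: E is ranked above A on 16 ballots, A above E on 18.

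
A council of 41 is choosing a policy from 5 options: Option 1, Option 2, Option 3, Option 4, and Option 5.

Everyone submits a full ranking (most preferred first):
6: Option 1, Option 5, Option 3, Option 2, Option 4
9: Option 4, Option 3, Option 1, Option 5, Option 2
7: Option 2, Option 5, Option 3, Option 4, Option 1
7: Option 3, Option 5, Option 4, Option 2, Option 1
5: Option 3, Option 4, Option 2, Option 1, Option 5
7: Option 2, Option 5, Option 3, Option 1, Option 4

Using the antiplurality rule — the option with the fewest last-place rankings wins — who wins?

Option 3

Last-place votes: Option 1 14, Option 2 9, Option 3 0, Option 4 13, Option 5 5.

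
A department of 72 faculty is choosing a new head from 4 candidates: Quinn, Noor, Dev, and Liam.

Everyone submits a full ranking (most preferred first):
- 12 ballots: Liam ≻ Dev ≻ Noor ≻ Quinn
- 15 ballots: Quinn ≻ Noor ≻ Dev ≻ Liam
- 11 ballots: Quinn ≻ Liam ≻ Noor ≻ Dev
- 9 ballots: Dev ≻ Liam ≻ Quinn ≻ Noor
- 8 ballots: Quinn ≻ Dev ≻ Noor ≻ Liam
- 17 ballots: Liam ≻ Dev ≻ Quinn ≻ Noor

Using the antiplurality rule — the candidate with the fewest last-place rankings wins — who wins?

Last-place votes: Quinn 12, Noor 26, Dev 11, Liam 23.

Dev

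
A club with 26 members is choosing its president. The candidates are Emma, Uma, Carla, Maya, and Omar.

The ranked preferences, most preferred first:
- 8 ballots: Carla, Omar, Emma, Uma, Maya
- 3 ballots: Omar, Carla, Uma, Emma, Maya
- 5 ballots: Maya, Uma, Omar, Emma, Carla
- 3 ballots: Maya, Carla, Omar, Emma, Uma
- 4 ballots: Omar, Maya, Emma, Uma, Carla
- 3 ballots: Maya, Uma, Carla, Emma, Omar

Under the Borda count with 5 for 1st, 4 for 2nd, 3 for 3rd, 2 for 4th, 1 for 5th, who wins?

Emma: 8×3 + 3×2 + 5×2 + 3×2 + 4×3 + 3×2 = 64
Uma: 8×2 + 3×3 + 5×4 + 3×1 + 4×2 + 3×4 = 68
Carla: 8×5 + 3×4 + 5×1 + 3×4 + 4×1 + 3×3 = 82
Maya: 8×1 + 3×1 + 5×5 + 3×5 + 4×4 + 3×5 = 82
Omar: 8×4 + 3×5 + 5×3 + 3×3 + 4×5 + 3×1 = 94

Omar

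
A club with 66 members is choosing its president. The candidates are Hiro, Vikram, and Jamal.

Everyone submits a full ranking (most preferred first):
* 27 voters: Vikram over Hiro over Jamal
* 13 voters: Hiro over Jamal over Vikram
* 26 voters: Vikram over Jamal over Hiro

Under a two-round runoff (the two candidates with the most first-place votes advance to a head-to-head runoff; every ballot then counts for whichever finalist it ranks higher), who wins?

Round 1 first-place votes: Hiro 13, Vikram 53, Jamal 0. Vikram and Hiro advance.
Runoff: Vikram is ranked above Hiro on 53 ballots, Hiro above Vikram on 13.

Vikram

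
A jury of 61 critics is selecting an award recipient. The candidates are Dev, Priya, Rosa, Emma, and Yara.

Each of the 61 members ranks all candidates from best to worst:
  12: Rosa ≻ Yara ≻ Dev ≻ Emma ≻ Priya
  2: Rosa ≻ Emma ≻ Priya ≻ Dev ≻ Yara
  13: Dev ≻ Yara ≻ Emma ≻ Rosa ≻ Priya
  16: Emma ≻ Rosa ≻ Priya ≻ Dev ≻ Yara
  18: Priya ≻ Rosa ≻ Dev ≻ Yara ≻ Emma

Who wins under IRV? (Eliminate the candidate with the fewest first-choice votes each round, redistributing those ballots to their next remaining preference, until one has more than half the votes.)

Round 1: Dev 13, Priya 18, Rosa 14, Emma 16, Yara 0. Yara eliminated.
Round 2: Dev 13, Priya 18, Rosa 14, Emma 16. Dev eliminated.
Round 3: Priya 18, Rosa 14, Emma 29. Rosa eliminated.
Round 4: Priya 18, Emma 43. Emma has a majority (≥31).

Emma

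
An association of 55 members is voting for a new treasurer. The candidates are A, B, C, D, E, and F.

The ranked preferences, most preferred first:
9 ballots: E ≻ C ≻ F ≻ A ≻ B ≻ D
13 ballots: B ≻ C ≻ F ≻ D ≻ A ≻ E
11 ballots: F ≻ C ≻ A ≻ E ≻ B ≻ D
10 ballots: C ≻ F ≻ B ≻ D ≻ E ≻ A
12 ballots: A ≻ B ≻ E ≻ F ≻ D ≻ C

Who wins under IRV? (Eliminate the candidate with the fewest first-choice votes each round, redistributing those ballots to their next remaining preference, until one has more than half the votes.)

C

Round 1: A 12, B 13, C 10, D 0, E 9, F 11. D eliminated.
Round 2: A 12, B 13, C 10, E 9, F 11. E eliminated.
Round 3: A 12, B 13, C 19, F 11. F eliminated.
Round 4: A 12, B 13, C 30. C has a majority (≥28).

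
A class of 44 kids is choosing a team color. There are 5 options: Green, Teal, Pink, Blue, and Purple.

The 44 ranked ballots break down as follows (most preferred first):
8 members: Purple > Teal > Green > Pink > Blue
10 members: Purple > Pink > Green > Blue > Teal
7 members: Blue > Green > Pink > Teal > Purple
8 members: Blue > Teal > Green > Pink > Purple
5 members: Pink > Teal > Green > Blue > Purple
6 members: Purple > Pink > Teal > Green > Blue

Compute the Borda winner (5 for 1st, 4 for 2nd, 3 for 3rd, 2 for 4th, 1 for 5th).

Green: 8×3 + 10×3 + 7×4 + 8×3 + 5×3 + 6×2 = 133
Teal: 8×4 + 10×1 + 7×2 + 8×4 + 5×4 + 6×3 = 126
Pink: 8×2 + 10×4 + 7×3 + 8×2 + 5×5 + 6×4 = 142
Blue: 8×1 + 10×2 + 7×5 + 8×5 + 5×2 + 6×1 = 119
Purple: 8×5 + 10×5 + 7×1 + 8×1 + 5×1 + 6×5 = 140

Pink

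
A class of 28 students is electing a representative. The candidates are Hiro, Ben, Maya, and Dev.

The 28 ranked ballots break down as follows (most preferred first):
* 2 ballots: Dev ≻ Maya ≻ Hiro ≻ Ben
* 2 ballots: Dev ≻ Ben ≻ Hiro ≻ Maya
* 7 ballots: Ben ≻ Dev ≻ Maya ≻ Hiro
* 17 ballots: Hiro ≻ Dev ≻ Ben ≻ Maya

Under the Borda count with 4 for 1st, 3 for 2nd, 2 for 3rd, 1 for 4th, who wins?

Hiro: 2×2 + 2×2 + 7×1 + 17×4 = 83
Ben: 2×1 + 2×3 + 7×4 + 17×2 = 70
Maya: 2×3 + 2×1 + 7×2 + 17×1 = 39
Dev: 2×4 + 2×4 + 7×3 + 17×3 = 88

Dev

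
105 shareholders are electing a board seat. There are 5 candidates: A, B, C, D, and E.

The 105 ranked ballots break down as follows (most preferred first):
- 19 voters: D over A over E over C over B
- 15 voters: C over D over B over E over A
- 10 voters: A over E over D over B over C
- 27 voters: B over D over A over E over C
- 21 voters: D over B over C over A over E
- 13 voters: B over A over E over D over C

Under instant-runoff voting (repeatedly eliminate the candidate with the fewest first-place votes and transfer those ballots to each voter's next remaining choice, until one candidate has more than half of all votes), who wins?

D

Round 1: A 10, B 40, C 15, D 40, E 0. E eliminated.
Round 2: A 10, B 40, C 15, D 40. A eliminated.
Round 3: B 40, C 15, D 50. C eliminated.
Round 4: B 40, D 65. D has a majority (≥53).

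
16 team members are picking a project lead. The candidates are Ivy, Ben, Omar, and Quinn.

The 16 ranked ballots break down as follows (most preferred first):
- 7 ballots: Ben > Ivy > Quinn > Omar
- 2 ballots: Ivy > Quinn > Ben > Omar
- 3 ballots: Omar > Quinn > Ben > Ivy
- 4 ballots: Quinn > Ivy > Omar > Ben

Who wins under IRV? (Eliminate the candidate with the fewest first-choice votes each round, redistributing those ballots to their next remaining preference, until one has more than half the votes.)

Round 1: Ivy 2, Ben 7, Omar 3, Quinn 4. Ivy eliminated.
Round 2: Ben 7, Omar 3, Quinn 6. Omar eliminated.
Round 3: Ben 7, Quinn 9. Quinn has a majority (≥9).

Quinn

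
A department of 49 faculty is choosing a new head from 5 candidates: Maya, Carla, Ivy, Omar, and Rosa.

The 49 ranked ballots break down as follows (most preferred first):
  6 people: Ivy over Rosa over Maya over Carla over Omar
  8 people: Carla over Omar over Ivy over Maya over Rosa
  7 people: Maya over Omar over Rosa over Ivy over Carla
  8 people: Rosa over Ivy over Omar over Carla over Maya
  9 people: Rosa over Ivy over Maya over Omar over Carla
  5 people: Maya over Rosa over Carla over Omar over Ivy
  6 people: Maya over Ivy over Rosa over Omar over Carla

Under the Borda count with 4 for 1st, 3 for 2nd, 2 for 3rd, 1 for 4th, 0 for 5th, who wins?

Maya: 6×2 + 8×1 + 7×4 + 8×0 + 9×2 + 5×4 + 6×4 = 110
Carla: 6×1 + 8×4 + 7×0 + 8×1 + 9×0 + 5×2 + 6×0 = 56
Ivy: 6×4 + 8×2 + 7×1 + 8×3 + 9×3 + 5×0 + 6×3 = 116
Omar: 6×0 + 8×3 + 7×3 + 8×2 + 9×1 + 5×1 + 6×1 = 81
Rosa: 6×3 + 8×0 + 7×2 + 8×4 + 9×4 + 5×3 + 6×2 = 127

Rosa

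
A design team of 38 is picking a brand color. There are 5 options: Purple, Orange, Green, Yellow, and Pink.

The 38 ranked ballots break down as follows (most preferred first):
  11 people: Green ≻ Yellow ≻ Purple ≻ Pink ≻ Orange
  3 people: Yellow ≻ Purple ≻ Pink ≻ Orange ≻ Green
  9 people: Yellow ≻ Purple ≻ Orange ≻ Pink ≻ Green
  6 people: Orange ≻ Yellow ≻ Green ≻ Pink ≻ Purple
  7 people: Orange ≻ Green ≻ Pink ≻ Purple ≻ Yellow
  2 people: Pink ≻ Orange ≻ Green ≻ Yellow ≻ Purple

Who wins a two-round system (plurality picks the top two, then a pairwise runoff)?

Yellow

Round 1 first-place votes: Purple 0, Orange 13, Green 11, Yellow 12, Pink 2. Orange and Yellow advance.
Runoff: Orange is ranked above Yellow on 15 ballots, Yellow above Orange on 23.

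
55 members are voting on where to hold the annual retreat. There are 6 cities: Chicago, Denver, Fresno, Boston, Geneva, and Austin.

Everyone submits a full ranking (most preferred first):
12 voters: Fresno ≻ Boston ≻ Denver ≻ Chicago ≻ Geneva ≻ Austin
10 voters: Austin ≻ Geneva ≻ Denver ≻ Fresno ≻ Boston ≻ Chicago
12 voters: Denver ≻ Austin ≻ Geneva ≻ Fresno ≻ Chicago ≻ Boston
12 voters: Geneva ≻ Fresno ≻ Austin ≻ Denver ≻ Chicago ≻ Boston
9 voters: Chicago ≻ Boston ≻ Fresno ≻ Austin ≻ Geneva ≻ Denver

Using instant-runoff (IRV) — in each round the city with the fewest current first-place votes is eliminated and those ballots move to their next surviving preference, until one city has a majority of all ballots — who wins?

Round 1: Chicago 9, Denver 12, Fresno 12, Boston 0, Geneva 12, Austin 10. Boston eliminated.
Round 2: Chicago 9, Denver 12, Fresno 12, Geneva 12, Austin 10. Chicago eliminated.
Round 3: Denver 12, Fresno 21, Geneva 12, Austin 10. Austin eliminated.
Round 4: Denver 12, Fresno 21, Geneva 22. Denver eliminated.
Round 5: Fresno 21, Geneva 34. Geneva has a majority (≥28).

Geneva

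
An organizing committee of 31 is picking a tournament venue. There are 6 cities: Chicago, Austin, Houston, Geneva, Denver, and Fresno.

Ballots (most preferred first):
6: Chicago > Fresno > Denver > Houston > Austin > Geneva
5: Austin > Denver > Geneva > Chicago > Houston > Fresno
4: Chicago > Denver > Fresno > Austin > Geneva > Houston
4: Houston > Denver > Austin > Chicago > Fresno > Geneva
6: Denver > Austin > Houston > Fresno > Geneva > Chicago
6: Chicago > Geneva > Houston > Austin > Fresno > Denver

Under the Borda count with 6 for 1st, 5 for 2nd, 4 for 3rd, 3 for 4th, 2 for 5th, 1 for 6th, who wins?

Chicago: 6×6 + 5×3 + 4×6 + 4×3 + 6×1 + 6×6 = 129
Austin: 6×2 + 5×6 + 4×3 + 4×4 + 6×5 + 6×3 = 118
Houston: 6×3 + 5×2 + 4×1 + 4×6 + 6×4 + 6×4 = 104
Geneva: 6×1 + 5×4 + 4×2 + 4×1 + 6×2 + 6×5 = 80
Denver: 6×4 + 5×5 + 4×5 + 4×5 + 6×6 + 6×1 = 131
Fresno: 6×5 + 5×1 + 4×4 + 4×2 + 6×3 + 6×2 = 89

Denver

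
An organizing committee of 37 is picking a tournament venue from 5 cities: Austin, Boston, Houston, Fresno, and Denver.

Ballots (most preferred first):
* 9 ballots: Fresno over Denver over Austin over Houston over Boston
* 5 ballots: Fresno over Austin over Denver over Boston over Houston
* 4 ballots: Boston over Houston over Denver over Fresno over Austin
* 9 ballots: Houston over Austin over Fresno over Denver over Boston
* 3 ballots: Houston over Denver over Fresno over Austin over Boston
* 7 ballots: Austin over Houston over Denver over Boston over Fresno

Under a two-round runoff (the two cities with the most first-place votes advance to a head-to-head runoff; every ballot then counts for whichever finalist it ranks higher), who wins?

Round 1 first-place votes: Austin 7, Boston 4, Houston 12, Fresno 14, Denver 0. Fresno and Houston advance.
Runoff: Fresno is ranked above Houston on 14 ballots, Houston above Fresno on 23.

Houston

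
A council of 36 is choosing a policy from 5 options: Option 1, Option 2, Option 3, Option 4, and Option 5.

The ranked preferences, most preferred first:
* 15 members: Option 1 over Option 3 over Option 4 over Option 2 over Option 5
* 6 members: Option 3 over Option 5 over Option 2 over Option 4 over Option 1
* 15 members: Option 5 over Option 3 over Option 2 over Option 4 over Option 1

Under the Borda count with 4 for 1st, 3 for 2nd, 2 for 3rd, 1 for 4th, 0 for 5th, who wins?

Option 3

Option 1: 15×4 + 6×0 + 15×0 = 60
Option 2: 15×1 + 6×2 + 15×2 = 57
Option 3: 15×3 + 6×4 + 15×3 = 114
Option 4: 15×2 + 6×1 + 15×1 = 51
Option 5: 15×0 + 6×3 + 15×4 = 78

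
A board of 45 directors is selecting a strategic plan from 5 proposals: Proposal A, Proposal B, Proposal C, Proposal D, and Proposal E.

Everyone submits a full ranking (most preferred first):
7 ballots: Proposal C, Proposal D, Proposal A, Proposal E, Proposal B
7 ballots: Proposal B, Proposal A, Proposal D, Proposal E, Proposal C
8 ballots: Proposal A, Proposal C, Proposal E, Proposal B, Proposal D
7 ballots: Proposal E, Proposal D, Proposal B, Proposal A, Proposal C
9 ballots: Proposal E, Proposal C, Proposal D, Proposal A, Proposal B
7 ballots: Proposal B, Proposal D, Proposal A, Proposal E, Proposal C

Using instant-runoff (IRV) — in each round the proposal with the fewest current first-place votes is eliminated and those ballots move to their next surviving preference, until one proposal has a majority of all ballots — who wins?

Round 1: Proposal A 8, Proposal B 14, Proposal C 7, Proposal D 0, Proposal E 16. Proposal D eliminated.
Round 2: Proposal A 8, Proposal B 14, Proposal C 7, Proposal E 16. Proposal C eliminated.
Round 3: Proposal A 15, Proposal B 14, Proposal E 16. Proposal B eliminated.
Round 4: Proposal A 29, Proposal E 16. Proposal A has a majority (≥23).

Proposal A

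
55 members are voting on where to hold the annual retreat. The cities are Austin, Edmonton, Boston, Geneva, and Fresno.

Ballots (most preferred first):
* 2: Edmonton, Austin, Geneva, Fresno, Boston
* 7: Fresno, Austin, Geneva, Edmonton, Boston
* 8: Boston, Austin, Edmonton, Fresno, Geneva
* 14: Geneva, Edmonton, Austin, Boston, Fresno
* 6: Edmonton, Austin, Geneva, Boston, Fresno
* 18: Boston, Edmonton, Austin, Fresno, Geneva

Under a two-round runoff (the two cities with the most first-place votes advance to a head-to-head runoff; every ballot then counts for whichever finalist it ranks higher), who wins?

Geneva

Round 1 first-place votes: Austin 0, Edmonton 8, Boston 26, Geneva 14, Fresno 7. Boston and Geneva advance.
Runoff: Boston is ranked above Geneva on 26 ballots, Geneva above Boston on 29.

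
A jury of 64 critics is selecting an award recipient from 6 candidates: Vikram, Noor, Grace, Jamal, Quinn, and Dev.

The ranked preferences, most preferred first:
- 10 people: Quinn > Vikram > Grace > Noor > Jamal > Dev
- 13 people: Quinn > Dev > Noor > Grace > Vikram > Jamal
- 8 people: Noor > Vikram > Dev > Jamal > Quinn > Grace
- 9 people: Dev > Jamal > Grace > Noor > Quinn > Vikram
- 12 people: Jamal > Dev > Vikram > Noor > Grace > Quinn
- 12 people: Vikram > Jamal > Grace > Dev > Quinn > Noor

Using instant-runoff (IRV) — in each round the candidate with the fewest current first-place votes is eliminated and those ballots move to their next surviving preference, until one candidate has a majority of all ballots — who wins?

Jamal

Round 1: Vikram 12, Noor 8, Grace 0, Jamal 12, Quinn 23, Dev 9. Grace eliminated.
Round 2: Vikram 12, Noor 8, Jamal 12, Quinn 23, Dev 9. Noor eliminated.
Round 3: Vikram 20, Jamal 12, Quinn 23, Dev 9. Dev eliminated.
Round 4: Vikram 20, Jamal 21, Quinn 23. Vikram eliminated.
Round 5: Jamal 41, Quinn 23. Jamal has a majority (≥33).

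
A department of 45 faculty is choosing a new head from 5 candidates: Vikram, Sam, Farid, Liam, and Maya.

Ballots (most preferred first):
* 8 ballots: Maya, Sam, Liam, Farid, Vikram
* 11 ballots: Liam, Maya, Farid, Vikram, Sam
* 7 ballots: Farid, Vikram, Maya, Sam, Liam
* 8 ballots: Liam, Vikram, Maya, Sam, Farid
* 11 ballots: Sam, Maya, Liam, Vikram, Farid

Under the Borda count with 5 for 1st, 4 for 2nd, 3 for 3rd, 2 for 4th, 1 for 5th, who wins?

Vikram: 8×1 + 11×2 + 7×4 + 8×4 + 11×2 = 112
Sam: 8×4 + 11×1 + 7×2 + 8×2 + 11×5 = 128
Farid: 8×2 + 11×3 + 7×5 + 8×1 + 11×1 = 103
Liam: 8×3 + 11×5 + 7×1 + 8×5 + 11×3 = 159
Maya: 8×5 + 11×4 + 7×3 + 8×3 + 11×4 = 173

Maya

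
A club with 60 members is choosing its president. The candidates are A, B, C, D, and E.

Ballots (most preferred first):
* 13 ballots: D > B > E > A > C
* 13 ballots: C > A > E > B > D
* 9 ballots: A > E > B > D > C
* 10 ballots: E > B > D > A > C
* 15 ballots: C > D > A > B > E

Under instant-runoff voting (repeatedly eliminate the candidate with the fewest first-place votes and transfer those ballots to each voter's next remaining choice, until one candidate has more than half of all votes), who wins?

E

Round 1: A 9, B 0, C 28, D 13, E 10. B eliminated.
Round 2: A 9, C 28, D 13, E 10. A eliminated.
Round 3: C 28, D 13, E 19. D eliminated.
Round 4: C 28, E 32. E has a majority (≥31).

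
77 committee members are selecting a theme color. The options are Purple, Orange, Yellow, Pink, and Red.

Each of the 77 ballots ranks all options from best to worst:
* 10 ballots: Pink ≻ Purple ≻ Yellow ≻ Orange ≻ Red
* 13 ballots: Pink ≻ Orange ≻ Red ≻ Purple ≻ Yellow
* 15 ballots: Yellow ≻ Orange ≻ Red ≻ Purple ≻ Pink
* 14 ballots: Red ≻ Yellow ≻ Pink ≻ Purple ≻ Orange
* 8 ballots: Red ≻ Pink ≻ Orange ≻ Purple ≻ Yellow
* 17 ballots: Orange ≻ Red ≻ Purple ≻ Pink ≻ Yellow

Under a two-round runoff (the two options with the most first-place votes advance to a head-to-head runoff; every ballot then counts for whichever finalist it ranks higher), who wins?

Red

Round 1 first-place votes: Purple 0, Orange 17, Yellow 15, Pink 23, Red 22. Pink and Red advance.
Runoff: Pink is ranked above Red on 23 ballots, Red above Pink on 54.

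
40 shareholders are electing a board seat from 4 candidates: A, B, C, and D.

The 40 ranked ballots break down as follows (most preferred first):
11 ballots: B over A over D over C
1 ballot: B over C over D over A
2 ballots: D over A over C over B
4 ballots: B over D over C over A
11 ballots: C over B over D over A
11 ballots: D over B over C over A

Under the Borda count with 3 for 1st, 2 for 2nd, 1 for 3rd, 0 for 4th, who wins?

B

A: 11×2 + 1×0 + 2×2 + 4×0 + 11×0 + 11×0 = 26
B: 11×3 + 1×3 + 2×0 + 4×3 + 11×2 + 11×2 = 92
C: 11×0 + 1×2 + 2×1 + 4×1 + 11×3 + 11×1 = 52
D: 11×1 + 1×1 + 2×3 + 4×2 + 11×1 + 11×3 = 70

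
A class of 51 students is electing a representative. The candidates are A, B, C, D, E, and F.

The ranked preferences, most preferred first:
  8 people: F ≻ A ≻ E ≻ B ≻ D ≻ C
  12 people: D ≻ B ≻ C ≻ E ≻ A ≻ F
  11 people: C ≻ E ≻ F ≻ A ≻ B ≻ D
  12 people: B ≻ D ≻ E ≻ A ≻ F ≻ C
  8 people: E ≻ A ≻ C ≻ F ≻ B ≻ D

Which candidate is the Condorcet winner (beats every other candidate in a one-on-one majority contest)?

E

E vs A: 43–8
E vs B: 27–24
E vs C: 28–23
E vs D: 27–24
E vs F: 43–8
E beats every other candidate.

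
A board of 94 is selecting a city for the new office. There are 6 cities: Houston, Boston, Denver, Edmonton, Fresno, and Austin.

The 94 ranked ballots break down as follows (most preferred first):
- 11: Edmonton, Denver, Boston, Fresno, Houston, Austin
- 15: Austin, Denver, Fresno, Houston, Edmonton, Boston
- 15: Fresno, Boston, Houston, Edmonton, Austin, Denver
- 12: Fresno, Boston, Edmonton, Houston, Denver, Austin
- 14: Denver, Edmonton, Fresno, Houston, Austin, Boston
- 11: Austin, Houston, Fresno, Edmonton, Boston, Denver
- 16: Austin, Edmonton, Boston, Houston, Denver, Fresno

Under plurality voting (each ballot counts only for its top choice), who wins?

First-place votes: Houston 0, Boston 0, Denver 14, Edmonton 11, Fresno 27, Austin 42.

Austin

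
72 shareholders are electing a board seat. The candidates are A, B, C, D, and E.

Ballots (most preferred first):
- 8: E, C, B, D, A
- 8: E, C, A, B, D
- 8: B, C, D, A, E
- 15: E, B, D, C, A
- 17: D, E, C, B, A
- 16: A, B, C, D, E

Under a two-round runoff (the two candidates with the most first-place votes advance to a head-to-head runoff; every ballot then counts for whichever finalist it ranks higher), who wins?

D

Round 1 first-place votes: A 16, B 8, C 0, D 17, E 31. E and D advance.
Runoff: E is ranked above D on 31 ballots, D above E on 41.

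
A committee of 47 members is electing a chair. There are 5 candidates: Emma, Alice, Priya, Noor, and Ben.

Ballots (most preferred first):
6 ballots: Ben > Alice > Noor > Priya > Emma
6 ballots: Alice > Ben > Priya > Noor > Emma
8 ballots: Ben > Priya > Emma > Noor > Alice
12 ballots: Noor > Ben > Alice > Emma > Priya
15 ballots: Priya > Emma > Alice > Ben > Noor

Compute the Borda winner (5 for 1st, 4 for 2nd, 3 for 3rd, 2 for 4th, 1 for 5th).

Ben

Emma: 6×1 + 6×1 + 8×3 + 12×2 + 15×4 = 120
Alice: 6×4 + 6×5 + 8×1 + 12×3 + 15×3 = 143
Priya: 6×2 + 6×3 + 8×4 + 12×1 + 15×5 = 149
Noor: 6×3 + 6×2 + 8×2 + 12×5 + 15×1 = 121
Ben: 6×5 + 6×4 + 8×5 + 12×4 + 15×2 = 172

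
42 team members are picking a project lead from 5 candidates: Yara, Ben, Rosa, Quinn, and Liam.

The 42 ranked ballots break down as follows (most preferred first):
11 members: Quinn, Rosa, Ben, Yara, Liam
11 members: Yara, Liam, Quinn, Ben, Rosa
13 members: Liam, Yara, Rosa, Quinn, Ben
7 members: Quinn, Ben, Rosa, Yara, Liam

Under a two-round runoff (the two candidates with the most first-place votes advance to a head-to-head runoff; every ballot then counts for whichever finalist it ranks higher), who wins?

Round 1 first-place votes: Yara 11, Ben 0, Rosa 0, Quinn 18, Liam 13. Quinn and Liam advance.
Runoff: Quinn is ranked above Liam on 18 ballots, Liam above Quinn on 24.

Liam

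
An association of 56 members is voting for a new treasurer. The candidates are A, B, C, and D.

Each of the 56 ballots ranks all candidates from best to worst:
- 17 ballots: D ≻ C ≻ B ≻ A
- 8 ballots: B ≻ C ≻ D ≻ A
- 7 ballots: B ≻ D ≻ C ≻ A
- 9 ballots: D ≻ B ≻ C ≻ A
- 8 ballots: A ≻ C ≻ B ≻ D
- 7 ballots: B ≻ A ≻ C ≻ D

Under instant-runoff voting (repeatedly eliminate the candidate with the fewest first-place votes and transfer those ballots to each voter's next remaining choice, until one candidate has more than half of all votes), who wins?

Round 1: A 8, B 22, C 0, D 26. C eliminated.
Round 2: A 8, B 22, D 26. A eliminated.
Round 3: B 30, D 26. B has a majority (≥29).

B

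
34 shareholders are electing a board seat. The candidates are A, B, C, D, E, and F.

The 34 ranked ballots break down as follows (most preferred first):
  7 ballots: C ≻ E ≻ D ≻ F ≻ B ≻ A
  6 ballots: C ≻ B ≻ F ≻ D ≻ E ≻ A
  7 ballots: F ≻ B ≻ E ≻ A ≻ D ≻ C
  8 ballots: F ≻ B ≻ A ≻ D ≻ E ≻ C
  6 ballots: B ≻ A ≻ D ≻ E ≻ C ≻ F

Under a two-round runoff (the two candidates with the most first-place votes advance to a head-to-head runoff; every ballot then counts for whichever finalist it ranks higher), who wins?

C

Round 1 first-place votes: A 0, B 6, C 13, D 0, E 0, F 15. F and C advance.
Runoff: F is ranked above C on 15 ballots, C above F on 19.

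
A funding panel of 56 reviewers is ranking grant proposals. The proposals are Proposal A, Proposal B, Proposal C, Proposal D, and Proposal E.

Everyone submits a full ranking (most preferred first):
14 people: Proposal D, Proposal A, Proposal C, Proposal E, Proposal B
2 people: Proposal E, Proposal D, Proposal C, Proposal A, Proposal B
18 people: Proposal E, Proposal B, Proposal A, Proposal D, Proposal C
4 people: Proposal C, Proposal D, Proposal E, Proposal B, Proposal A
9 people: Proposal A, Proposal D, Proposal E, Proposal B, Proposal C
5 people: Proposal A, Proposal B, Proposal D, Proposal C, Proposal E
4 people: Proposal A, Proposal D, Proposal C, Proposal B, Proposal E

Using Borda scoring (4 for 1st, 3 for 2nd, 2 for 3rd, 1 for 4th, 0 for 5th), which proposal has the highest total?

Proposal A

Proposal A: 14×3 + 2×1 + 18×2 + 4×0 + 9×4 + 5×4 + 4×4 = 152
Proposal B: 14×0 + 2×0 + 18×3 + 4×1 + 9×1 + 5×3 + 4×1 = 86
Proposal C: 14×2 + 2×2 + 18×0 + 4×4 + 9×0 + 5×1 + 4×2 = 61
Proposal D: 14×4 + 2×3 + 18×1 + 4×3 + 9×3 + 5×2 + 4×3 = 141
Proposal E: 14×1 + 2×4 + 18×4 + 4×2 + 9×2 + 5×0 + 4×0 = 120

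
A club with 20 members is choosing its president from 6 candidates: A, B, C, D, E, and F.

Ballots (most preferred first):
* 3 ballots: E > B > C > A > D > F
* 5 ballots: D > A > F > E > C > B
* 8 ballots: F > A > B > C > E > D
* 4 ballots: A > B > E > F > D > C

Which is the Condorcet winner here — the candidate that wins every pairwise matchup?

A

A vs B: 17–3
A vs C: 17–3
A vs D: 15–5
A vs E: 17–3
A vs F: 12–8
A beats every other candidate.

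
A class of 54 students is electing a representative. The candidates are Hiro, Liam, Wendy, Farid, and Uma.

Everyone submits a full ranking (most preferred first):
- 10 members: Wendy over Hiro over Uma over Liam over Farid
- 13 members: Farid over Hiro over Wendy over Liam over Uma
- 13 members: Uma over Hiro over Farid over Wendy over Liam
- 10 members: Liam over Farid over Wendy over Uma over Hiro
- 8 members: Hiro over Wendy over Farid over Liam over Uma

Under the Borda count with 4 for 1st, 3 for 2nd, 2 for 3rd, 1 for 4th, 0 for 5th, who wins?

Hiro

Hiro: 10×3 + 13×3 + 13×3 + 10×0 + 8×4 = 140
Liam: 10×1 + 13×1 + 13×0 + 10×4 + 8×1 = 71
Wendy: 10×4 + 13×2 + 13×1 + 10×2 + 8×3 = 123
Farid: 10×0 + 13×4 + 13×2 + 10×3 + 8×2 = 124
Uma: 10×2 + 13×0 + 13×4 + 10×1 + 8×0 = 82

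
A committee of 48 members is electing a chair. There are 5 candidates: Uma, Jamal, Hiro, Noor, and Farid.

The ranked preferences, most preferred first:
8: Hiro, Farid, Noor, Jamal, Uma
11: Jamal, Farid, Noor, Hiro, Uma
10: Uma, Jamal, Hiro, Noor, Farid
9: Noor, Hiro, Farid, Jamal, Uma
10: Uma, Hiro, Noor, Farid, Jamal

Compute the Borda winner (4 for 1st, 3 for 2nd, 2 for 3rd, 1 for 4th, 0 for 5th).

Hiro

Uma: 8×0 + 11×0 + 10×4 + 9×0 + 10×4 = 80
Jamal: 8×1 + 11×4 + 10×3 + 9×1 + 10×0 = 91
Hiro: 8×4 + 11×1 + 10×2 + 9×3 + 10×3 = 120
Noor: 8×2 + 11×2 + 10×1 + 9×4 + 10×2 = 104
Farid: 8×3 + 11×3 + 10×0 + 9×2 + 10×1 = 85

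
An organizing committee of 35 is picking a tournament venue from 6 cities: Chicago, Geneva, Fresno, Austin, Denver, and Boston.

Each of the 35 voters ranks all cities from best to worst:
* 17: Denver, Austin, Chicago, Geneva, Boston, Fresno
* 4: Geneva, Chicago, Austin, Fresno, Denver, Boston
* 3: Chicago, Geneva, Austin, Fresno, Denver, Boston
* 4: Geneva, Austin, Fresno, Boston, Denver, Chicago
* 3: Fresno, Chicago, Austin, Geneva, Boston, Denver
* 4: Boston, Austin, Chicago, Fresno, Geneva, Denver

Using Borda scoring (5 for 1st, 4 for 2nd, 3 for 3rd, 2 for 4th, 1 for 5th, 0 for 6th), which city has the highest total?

Austin

Chicago: 17×3 + 4×4 + 3×5 + 4×0 + 3×4 + 4×3 = 106
Geneva: 17×2 + 4×5 + 3×4 + 4×5 + 3×2 + 4×1 = 96
Fresno: 17×0 + 4×2 + 3×2 + 4×3 + 3×5 + 4×2 = 49
Austin: 17×4 + 4×3 + 3×3 + 4×4 + 3×3 + 4×4 = 130
Denver: 17×5 + 4×1 + 3×1 + 4×1 + 3×0 + 4×0 = 96
Boston: 17×1 + 4×0 + 3×0 + 4×2 + 3×1 + 4×5 = 48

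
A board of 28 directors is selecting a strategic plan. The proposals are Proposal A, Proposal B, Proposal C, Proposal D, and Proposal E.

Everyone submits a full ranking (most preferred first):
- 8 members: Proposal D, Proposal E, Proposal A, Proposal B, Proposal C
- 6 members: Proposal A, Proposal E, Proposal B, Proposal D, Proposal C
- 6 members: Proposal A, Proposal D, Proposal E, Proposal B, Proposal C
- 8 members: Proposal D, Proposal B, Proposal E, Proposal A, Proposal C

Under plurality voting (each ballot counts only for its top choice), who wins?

First-place votes: Proposal A 12, Proposal B 0, Proposal C 0, Proposal D 16, Proposal E 0.

Proposal D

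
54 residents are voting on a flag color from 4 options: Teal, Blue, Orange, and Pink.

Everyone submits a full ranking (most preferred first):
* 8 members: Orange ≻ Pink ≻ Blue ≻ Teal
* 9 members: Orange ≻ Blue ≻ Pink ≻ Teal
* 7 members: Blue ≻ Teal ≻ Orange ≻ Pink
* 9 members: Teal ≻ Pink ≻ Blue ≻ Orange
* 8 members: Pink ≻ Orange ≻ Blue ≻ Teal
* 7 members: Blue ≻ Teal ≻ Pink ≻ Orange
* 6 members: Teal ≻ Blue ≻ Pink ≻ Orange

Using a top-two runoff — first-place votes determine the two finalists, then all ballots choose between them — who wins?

Round 1 first-place votes: Teal 15, Blue 14, Orange 17, Pink 8. Orange and Teal advance.
Runoff: Orange is ranked above Teal on 25 ballots, Teal above Orange on 29.

Teal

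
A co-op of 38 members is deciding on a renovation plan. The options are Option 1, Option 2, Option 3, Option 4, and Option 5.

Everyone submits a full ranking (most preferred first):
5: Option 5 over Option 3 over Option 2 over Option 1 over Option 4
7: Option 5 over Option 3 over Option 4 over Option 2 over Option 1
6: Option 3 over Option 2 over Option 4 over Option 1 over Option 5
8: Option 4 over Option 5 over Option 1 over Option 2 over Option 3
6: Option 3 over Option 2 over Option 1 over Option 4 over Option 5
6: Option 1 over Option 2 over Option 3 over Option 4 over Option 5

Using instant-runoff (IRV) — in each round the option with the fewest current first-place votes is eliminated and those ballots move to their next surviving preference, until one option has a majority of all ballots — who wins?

Option 5

Round 1: Option 1 6, Option 2 0, Option 3 12, Option 4 8, Option 5 12. Option 2 eliminated.
Round 2: Option 1 6, Option 3 12, Option 4 8, Option 5 12. Option 1 eliminated.
Round 3: Option 3 18, Option 4 8, Option 5 12. Option 4 eliminated.
Round 4: Option 3 18, Option 5 20. Option 5 has a majority (≥20).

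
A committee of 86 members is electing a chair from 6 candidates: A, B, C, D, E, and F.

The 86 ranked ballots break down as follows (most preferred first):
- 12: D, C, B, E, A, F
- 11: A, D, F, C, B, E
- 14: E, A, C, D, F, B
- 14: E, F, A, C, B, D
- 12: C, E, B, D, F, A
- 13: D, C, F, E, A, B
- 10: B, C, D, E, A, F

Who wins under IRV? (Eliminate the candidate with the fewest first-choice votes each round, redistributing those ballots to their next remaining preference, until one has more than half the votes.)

D

Round 1: A 11, B 10, C 12, D 25, E 28, F 0. F eliminated.
Round 2: A 11, B 10, C 12, D 25, E 28. B eliminated.
Round 3: A 11, C 22, D 25, E 28. A eliminated.
Round 4: C 22, D 36, E 28. C eliminated.
Round 5: D 46, E 40. D has a majority (≥44).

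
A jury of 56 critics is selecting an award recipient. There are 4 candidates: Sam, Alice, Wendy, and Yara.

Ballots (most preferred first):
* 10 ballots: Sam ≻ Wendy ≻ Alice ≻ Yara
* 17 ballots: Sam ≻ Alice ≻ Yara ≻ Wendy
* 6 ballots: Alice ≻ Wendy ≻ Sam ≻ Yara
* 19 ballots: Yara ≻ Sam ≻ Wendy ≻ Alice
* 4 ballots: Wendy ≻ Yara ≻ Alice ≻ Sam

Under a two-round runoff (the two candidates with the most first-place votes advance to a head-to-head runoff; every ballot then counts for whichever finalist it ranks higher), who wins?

Round 1 first-place votes: Sam 27, Alice 6, Wendy 4, Yara 19. Sam and Yara advance.
Runoff: Sam is ranked above Yara on 33 ballots, Yara above Sam on 23.

Sam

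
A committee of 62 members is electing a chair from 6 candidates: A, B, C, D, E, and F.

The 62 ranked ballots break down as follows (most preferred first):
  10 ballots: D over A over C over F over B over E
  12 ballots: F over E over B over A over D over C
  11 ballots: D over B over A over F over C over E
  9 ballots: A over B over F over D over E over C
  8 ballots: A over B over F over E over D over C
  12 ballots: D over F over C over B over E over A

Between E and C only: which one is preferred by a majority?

C

E is ranked above C on 29 ballots; C above E on 33.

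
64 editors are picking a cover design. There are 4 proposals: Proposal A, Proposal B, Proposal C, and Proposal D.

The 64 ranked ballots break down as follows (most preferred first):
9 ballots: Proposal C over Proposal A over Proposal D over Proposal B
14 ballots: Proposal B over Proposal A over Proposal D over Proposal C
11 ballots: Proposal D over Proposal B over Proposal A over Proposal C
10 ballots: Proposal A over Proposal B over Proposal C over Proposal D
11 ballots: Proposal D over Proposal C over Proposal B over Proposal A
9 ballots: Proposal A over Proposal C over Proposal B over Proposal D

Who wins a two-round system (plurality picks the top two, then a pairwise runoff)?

Round 1 first-place votes: Proposal A 19, Proposal B 14, Proposal C 9, Proposal D 22. Proposal D and Proposal A advance.
Runoff: Proposal D is ranked above Proposal A on 22 ballots, Proposal A above Proposal D on 42.

Proposal A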